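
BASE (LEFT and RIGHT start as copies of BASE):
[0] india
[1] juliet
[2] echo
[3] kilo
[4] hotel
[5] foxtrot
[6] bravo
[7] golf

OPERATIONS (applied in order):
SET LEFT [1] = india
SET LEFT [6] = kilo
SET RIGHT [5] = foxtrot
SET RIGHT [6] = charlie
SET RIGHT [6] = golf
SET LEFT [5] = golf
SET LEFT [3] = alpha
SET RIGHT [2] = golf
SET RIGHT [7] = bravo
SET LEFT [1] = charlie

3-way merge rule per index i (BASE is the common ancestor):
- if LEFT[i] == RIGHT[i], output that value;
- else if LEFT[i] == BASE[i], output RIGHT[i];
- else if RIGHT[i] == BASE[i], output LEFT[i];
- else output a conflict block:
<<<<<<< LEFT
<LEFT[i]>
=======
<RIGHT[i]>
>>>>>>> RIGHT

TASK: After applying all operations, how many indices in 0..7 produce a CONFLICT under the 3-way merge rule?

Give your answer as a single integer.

Final LEFT:  [india, charlie, echo, alpha, hotel, golf, kilo, golf]
Final RIGHT: [india, juliet, golf, kilo, hotel, foxtrot, golf, bravo]
i=0: L=india R=india -> agree -> india
i=1: L=charlie, R=juliet=BASE -> take LEFT -> charlie
i=2: L=echo=BASE, R=golf -> take RIGHT -> golf
i=3: L=alpha, R=kilo=BASE -> take LEFT -> alpha
i=4: L=hotel R=hotel -> agree -> hotel
i=5: L=golf, R=foxtrot=BASE -> take LEFT -> golf
i=6: BASE=bravo L=kilo R=golf all differ -> CONFLICT
i=7: L=golf=BASE, R=bravo -> take RIGHT -> bravo
Conflict count: 1

Answer: 1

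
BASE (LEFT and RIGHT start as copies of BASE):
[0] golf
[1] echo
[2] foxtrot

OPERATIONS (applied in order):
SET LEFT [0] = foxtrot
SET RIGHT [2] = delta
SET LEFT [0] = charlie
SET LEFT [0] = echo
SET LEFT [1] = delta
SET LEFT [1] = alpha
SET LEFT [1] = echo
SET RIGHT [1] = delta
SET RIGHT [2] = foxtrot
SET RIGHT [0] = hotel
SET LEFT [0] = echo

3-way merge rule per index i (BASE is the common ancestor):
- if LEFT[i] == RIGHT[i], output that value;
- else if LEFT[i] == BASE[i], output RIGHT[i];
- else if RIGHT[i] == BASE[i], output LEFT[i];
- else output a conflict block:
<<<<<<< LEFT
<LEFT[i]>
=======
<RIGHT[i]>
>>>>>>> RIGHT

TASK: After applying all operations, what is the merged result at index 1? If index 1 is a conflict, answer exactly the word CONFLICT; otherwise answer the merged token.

Final LEFT:  [echo, echo, foxtrot]
Final RIGHT: [hotel, delta, foxtrot]
i=0: BASE=golf L=echo R=hotel all differ -> CONFLICT
i=1: L=echo=BASE, R=delta -> take RIGHT -> delta
i=2: L=foxtrot R=foxtrot -> agree -> foxtrot
Index 1 -> delta

Answer: delta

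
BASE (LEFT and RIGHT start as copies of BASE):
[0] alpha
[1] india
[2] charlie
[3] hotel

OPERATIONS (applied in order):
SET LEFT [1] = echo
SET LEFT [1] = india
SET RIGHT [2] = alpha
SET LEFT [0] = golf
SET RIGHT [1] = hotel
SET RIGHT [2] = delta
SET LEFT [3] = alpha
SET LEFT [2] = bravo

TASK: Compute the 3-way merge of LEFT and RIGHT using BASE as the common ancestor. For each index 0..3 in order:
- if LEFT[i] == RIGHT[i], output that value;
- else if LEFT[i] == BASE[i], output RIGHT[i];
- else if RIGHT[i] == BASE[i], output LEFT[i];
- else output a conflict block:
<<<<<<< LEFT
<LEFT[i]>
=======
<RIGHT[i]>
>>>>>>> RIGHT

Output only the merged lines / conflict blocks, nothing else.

Final LEFT:  [golf, india, bravo, alpha]
Final RIGHT: [alpha, hotel, delta, hotel]
i=0: L=golf, R=alpha=BASE -> take LEFT -> golf
i=1: L=india=BASE, R=hotel -> take RIGHT -> hotel
i=2: BASE=charlie L=bravo R=delta all differ -> CONFLICT
i=3: L=alpha, R=hotel=BASE -> take LEFT -> alpha

Answer: golf
hotel
<<<<<<< LEFT
bravo
=======
delta
>>>>>>> RIGHT
alpha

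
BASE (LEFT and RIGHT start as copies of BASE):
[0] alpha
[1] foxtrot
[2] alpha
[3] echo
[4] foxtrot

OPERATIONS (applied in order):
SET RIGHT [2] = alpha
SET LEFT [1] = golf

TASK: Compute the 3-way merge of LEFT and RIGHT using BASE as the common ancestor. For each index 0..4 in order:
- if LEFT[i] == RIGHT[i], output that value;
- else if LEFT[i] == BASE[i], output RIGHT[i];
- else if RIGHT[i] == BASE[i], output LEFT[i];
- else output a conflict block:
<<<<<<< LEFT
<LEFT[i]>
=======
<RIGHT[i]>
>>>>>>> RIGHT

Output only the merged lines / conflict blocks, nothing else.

Final LEFT:  [alpha, golf, alpha, echo, foxtrot]
Final RIGHT: [alpha, foxtrot, alpha, echo, foxtrot]
i=0: L=alpha R=alpha -> agree -> alpha
i=1: L=golf, R=foxtrot=BASE -> take LEFT -> golf
i=2: L=alpha R=alpha -> agree -> alpha
i=3: L=echo R=echo -> agree -> echo
i=4: L=foxtrot R=foxtrot -> agree -> foxtrot

Answer: alpha
golf
alpha
echo
foxtrot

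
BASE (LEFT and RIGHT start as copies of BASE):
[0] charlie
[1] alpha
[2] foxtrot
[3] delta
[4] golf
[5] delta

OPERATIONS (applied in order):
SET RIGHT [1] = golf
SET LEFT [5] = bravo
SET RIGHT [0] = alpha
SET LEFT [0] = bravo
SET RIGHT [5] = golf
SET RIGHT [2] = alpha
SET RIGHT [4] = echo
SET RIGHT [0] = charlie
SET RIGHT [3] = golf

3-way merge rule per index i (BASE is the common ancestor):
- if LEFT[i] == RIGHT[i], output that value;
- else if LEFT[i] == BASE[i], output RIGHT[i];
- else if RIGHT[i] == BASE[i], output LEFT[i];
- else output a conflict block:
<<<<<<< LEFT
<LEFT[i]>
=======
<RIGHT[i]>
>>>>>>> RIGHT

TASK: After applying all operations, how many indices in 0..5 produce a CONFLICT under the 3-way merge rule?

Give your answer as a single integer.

Final LEFT:  [bravo, alpha, foxtrot, delta, golf, bravo]
Final RIGHT: [charlie, golf, alpha, golf, echo, golf]
i=0: L=bravo, R=charlie=BASE -> take LEFT -> bravo
i=1: L=alpha=BASE, R=golf -> take RIGHT -> golf
i=2: L=foxtrot=BASE, R=alpha -> take RIGHT -> alpha
i=3: L=delta=BASE, R=golf -> take RIGHT -> golf
i=4: L=golf=BASE, R=echo -> take RIGHT -> echo
i=5: BASE=delta L=bravo R=golf all differ -> CONFLICT
Conflict count: 1

Answer: 1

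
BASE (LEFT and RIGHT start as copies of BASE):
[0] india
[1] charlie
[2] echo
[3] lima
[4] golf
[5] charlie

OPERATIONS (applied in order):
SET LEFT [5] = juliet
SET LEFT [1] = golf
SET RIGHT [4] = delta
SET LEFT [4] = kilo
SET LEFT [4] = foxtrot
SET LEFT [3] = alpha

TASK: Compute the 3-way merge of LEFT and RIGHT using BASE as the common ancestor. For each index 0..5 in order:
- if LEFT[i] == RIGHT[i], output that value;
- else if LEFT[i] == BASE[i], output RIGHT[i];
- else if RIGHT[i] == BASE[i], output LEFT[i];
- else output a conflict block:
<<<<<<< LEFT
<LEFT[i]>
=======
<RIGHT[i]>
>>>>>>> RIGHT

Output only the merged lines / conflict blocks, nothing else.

Answer: india
golf
echo
alpha
<<<<<<< LEFT
foxtrot
=======
delta
>>>>>>> RIGHT
juliet

Derivation:
Final LEFT:  [india, golf, echo, alpha, foxtrot, juliet]
Final RIGHT: [india, charlie, echo, lima, delta, charlie]
i=0: L=india R=india -> agree -> india
i=1: L=golf, R=charlie=BASE -> take LEFT -> golf
i=2: L=echo R=echo -> agree -> echo
i=3: L=alpha, R=lima=BASE -> take LEFT -> alpha
i=4: BASE=golf L=foxtrot R=delta all differ -> CONFLICT
i=5: L=juliet, R=charlie=BASE -> take LEFT -> juliet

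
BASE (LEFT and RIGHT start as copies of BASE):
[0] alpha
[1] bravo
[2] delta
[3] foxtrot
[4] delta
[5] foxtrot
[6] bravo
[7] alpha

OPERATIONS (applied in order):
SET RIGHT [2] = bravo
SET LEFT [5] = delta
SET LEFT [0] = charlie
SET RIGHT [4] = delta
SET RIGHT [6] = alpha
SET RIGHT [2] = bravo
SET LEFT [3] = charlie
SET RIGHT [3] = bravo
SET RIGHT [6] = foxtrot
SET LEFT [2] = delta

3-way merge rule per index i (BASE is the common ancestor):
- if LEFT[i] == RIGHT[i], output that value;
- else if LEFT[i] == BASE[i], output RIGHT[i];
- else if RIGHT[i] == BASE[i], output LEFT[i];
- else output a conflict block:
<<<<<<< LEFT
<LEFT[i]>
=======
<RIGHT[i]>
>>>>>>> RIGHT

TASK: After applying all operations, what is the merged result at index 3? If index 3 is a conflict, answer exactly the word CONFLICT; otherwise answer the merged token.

Answer: CONFLICT

Derivation:
Final LEFT:  [charlie, bravo, delta, charlie, delta, delta, bravo, alpha]
Final RIGHT: [alpha, bravo, bravo, bravo, delta, foxtrot, foxtrot, alpha]
i=0: L=charlie, R=alpha=BASE -> take LEFT -> charlie
i=1: L=bravo R=bravo -> agree -> bravo
i=2: L=delta=BASE, R=bravo -> take RIGHT -> bravo
i=3: BASE=foxtrot L=charlie R=bravo all differ -> CONFLICT
i=4: L=delta R=delta -> agree -> delta
i=5: L=delta, R=foxtrot=BASE -> take LEFT -> delta
i=6: L=bravo=BASE, R=foxtrot -> take RIGHT -> foxtrot
i=7: L=alpha R=alpha -> agree -> alpha
Index 3 -> CONFLICT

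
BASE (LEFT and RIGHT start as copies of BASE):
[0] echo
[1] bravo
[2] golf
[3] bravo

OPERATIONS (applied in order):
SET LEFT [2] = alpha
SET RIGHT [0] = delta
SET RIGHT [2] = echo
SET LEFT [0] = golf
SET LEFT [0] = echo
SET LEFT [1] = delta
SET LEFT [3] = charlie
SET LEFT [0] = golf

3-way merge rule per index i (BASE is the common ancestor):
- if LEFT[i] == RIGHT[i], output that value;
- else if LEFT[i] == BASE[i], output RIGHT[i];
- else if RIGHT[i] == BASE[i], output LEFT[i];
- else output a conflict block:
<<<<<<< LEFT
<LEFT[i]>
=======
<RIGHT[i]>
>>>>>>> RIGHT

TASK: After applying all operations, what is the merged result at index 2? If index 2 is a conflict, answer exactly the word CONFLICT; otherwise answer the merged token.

Answer: CONFLICT

Derivation:
Final LEFT:  [golf, delta, alpha, charlie]
Final RIGHT: [delta, bravo, echo, bravo]
i=0: BASE=echo L=golf R=delta all differ -> CONFLICT
i=1: L=delta, R=bravo=BASE -> take LEFT -> delta
i=2: BASE=golf L=alpha R=echo all differ -> CONFLICT
i=3: L=charlie, R=bravo=BASE -> take LEFT -> charlie
Index 2 -> CONFLICT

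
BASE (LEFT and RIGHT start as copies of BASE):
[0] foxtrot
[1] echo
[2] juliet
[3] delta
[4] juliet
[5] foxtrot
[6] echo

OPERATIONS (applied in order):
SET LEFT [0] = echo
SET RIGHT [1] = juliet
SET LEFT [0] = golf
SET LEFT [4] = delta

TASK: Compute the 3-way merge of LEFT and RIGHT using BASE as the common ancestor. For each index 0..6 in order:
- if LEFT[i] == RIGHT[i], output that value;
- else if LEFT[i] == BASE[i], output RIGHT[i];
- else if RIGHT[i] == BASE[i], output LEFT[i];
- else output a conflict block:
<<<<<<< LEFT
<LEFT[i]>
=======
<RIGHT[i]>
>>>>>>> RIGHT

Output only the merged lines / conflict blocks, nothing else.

Answer: golf
juliet
juliet
delta
delta
foxtrot
echo

Derivation:
Final LEFT:  [golf, echo, juliet, delta, delta, foxtrot, echo]
Final RIGHT: [foxtrot, juliet, juliet, delta, juliet, foxtrot, echo]
i=0: L=golf, R=foxtrot=BASE -> take LEFT -> golf
i=1: L=echo=BASE, R=juliet -> take RIGHT -> juliet
i=2: L=juliet R=juliet -> agree -> juliet
i=3: L=delta R=delta -> agree -> delta
i=4: L=delta, R=juliet=BASE -> take LEFT -> delta
i=5: L=foxtrot R=foxtrot -> agree -> foxtrot
i=6: L=echo R=echo -> agree -> echo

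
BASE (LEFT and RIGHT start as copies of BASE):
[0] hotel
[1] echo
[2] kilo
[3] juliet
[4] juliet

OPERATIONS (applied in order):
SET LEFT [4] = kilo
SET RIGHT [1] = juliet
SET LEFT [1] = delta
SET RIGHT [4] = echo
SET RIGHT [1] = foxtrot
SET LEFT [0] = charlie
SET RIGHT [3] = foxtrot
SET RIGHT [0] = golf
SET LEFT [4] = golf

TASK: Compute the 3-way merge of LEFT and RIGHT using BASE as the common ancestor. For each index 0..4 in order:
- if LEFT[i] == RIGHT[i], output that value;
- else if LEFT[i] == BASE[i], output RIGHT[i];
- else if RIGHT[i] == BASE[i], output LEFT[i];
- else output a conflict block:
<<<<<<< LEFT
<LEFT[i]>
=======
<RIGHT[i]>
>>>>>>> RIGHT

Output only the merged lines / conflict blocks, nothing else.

Final LEFT:  [charlie, delta, kilo, juliet, golf]
Final RIGHT: [golf, foxtrot, kilo, foxtrot, echo]
i=0: BASE=hotel L=charlie R=golf all differ -> CONFLICT
i=1: BASE=echo L=delta R=foxtrot all differ -> CONFLICT
i=2: L=kilo R=kilo -> agree -> kilo
i=3: L=juliet=BASE, R=foxtrot -> take RIGHT -> foxtrot
i=4: BASE=juliet L=golf R=echo all differ -> CONFLICT

Answer: <<<<<<< LEFT
charlie
=======
golf
>>>>>>> RIGHT
<<<<<<< LEFT
delta
=======
foxtrot
>>>>>>> RIGHT
kilo
foxtrot
<<<<<<< LEFT
golf
=======
echo
>>>>>>> RIGHT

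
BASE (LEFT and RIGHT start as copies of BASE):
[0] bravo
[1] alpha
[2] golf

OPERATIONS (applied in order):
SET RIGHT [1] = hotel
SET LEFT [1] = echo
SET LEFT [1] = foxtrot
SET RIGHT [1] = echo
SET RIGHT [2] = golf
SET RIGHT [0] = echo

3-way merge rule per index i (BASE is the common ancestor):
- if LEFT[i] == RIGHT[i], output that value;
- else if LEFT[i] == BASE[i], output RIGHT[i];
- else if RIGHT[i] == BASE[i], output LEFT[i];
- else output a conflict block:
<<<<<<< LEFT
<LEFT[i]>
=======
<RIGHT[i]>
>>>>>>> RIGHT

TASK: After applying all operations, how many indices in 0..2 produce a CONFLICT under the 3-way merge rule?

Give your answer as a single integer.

Answer: 1

Derivation:
Final LEFT:  [bravo, foxtrot, golf]
Final RIGHT: [echo, echo, golf]
i=0: L=bravo=BASE, R=echo -> take RIGHT -> echo
i=1: BASE=alpha L=foxtrot R=echo all differ -> CONFLICT
i=2: L=golf R=golf -> agree -> golf
Conflict count: 1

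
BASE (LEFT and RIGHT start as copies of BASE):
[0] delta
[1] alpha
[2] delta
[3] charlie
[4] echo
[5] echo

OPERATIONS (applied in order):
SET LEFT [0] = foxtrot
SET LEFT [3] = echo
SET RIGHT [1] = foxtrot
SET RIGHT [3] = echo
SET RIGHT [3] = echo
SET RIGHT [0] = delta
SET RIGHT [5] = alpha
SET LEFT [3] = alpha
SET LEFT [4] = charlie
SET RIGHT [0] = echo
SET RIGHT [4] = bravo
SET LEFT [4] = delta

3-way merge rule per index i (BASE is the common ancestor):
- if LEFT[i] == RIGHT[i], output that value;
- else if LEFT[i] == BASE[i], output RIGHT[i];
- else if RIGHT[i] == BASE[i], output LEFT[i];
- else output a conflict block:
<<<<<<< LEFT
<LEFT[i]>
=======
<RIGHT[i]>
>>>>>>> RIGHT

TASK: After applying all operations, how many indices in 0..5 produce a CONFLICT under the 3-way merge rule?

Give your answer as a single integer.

Final LEFT:  [foxtrot, alpha, delta, alpha, delta, echo]
Final RIGHT: [echo, foxtrot, delta, echo, bravo, alpha]
i=0: BASE=delta L=foxtrot R=echo all differ -> CONFLICT
i=1: L=alpha=BASE, R=foxtrot -> take RIGHT -> foxtrot
i=2: L=delta R=delta -> agree -> delta
i=3: BASE=charlie L=alpha R=echo all differ -> CONFLICT
i=4: BASE=echo L=delta R=bravo all differ -> CONFLICT
i=5: L=echo=BASE, R=alpha -> take RIGHT -> alpha
Conflict count: 3

Answer: 3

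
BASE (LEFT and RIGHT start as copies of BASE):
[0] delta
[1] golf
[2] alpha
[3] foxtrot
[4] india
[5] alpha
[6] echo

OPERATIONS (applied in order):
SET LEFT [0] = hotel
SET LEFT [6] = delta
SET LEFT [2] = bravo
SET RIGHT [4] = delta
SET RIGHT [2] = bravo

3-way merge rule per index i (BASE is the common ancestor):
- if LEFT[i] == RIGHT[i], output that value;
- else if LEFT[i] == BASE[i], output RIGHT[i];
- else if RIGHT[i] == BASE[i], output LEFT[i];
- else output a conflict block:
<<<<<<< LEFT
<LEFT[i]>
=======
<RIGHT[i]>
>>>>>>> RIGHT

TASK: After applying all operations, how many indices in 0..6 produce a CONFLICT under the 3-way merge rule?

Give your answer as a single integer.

Answer: 0

Derivation:
Final LEFT:  [hotel, golf, bravo, foxtrot, india, alpha, delta]
Final RIGHT: [delta, golf, bravo, foxtrot, delta, alpha, echo]
i=0: L=hotel, R=delta=BASE -> take LEFT -> hotel
i=1: L=golf R=golf -> agree -> golf
i=2: L=bravo R=bravo -> agree -> bravo
i=3: L=foxtrot R=foxtrot -> agree -> foxtrot
i=4: L=india=BASE, R=delta -> take RIGHT -> delta
i=5: L=alpha R=alpha -> agree -> alpha
i=6: L=delta, R=echo=BASE -> take LEFT -> delta
Conflict count: 0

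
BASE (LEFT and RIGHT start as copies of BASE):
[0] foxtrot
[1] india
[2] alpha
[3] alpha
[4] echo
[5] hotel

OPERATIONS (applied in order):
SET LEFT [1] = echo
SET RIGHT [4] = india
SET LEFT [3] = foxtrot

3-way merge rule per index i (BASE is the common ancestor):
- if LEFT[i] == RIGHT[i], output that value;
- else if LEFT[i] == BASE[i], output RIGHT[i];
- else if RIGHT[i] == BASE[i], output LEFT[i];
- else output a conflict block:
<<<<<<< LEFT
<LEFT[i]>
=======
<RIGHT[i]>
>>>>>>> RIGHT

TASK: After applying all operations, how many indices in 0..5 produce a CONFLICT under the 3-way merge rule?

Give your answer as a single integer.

Answer: 0

Derivation:
Final LEFT:  [foxtrot, echo, alpha, foxtrot, echo, hotel]
Final RIGHT: [foxtrot, india, alpha, alpha, india, hotel]
i=0: L=foxtrot R=foxtrot -> agree -> foxtrot
i=1: L=echo, R=india=BASE -> take LEFT -> echo
i=2: L=alpha R=alpha -> agree -> alpha
i=3: L=foxtrot, R=alpha=BASE -> take LEFT -> foxtrot
i=4: L=echo=BASE, R=india -> take RIGHT -> india
i=5: L=hotel R=hotel -> agree -> hotel
Conflict count: 0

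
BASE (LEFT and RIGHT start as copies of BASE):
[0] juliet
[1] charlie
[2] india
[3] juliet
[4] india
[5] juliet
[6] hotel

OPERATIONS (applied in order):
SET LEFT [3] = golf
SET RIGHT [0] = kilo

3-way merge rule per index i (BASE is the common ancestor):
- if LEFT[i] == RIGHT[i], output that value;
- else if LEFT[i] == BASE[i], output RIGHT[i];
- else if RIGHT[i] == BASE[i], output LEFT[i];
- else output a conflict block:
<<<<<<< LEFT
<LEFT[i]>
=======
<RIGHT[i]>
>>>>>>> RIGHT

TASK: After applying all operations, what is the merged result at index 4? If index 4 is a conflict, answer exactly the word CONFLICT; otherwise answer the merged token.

Answer: india

Derivation:
Final LEFT:  [juliet, charlie, india, golf, india, juliet, hotel]
Final RIGHT: [kilo, charlie, india, juliet, india, juliet, hotel]
i=0: L=juliet=BASE, R=kilo -> take RIGHT -> kilo
i=1: L=charlie R=charlie -> agree -> charlie
i=2: L=india R=india -> agree -> india
i=3: L=golf, R=juliet=BASE -> take LEFT -> golf
i=4: L=india R=india -> agree -> india
i=5: L=juliet R=juliet -> agree -> juliet
i=6: L=hotel R=hotel -> agree -> hotel
Index 4 -> india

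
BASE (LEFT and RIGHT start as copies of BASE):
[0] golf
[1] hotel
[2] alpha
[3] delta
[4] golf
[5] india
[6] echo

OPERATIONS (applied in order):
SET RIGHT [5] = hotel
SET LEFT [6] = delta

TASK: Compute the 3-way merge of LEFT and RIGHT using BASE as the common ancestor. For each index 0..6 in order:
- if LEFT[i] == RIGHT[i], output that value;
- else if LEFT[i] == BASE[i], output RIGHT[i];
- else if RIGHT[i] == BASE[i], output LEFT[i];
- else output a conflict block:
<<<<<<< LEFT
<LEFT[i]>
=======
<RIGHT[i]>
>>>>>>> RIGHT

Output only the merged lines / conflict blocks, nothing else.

Answer: golf
hotel
alpha
delta
golf
hotel
delta

Derivation:
Final LEFT:  [golf, hotel, alpha, delta, golf, india, delta]
Final RIGHT: [golf, hotel, alpha, delta, golf, hotel, echo]
i=0: L=golf R=golf -> agree -> golf
i=1: L=hotel R=hotel -> agree -> hotel
i=2: L=alpha R=alpha -> agree -> alpha
i=3: L=delta R=delta -> agree -> delta
i=4: L=golf R=golf -> agree -> golf
i=5: L=india=BASE, R=hotel -> take RIGHT -> hotel
i=6: L=delta, R=echo=BASE -> take LEFT -> delta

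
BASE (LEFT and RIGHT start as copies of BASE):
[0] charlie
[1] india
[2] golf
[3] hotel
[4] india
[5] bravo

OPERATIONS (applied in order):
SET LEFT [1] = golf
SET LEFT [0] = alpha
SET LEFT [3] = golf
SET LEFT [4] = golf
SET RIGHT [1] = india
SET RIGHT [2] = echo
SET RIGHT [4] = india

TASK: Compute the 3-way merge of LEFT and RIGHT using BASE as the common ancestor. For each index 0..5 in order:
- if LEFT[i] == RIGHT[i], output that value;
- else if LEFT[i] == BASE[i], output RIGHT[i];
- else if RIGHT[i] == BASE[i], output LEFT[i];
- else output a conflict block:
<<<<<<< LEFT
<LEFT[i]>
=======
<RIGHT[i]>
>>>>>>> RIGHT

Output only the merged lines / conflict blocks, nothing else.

Final LEFT:  [alpha, golf, golf, golf, golf, bravo]
Final RIGHT: [charlie, india, echo, hotel, india, bravo]
i=0: L=alpha, R=charlie=BASE -> take LEFT -> alpha
i=1: L=golf, R=india=BASE -> take LEFT -> golf
i=2: L=golf=BASE, R=echo -> take RIGHT -> echo
i=3: L=golf, R=hotel=BASE -> take LEFT -> golf
i=4: L=golf, R=india=BASE -> take LEFT -> golf
i=5: L=bravo R=bravo -> agree -> bravo

Answer: alpha
golf
echo
golf
golf
bravo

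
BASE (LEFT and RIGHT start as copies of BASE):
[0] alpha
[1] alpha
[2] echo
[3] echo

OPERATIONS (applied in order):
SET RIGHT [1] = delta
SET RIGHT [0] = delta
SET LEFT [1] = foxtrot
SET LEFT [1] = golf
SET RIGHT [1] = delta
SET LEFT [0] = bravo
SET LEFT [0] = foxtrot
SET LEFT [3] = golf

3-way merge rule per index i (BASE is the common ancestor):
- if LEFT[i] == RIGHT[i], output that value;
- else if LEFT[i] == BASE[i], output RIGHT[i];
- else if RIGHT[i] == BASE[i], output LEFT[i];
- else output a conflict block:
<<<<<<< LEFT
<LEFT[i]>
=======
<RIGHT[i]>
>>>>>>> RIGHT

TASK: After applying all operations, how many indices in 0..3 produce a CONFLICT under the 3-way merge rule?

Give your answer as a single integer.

Answer: 2

Derivation:
Final LEFT:  [foxtrot, golf, echo, golf]
Final RIGHT: [delta, delta, echo, echo]
i=0: BASE=alpha L=foxtrot R=delta all differ -> CONFLICT
i=1: BASE=alpha L=golf R=delta all differ -> CONFLICT
i=2: L=echo R=echo -> agree -> echo
i=3: L=golf, R=echo=BASE -> take LEFT -> golf
Conflict count: 2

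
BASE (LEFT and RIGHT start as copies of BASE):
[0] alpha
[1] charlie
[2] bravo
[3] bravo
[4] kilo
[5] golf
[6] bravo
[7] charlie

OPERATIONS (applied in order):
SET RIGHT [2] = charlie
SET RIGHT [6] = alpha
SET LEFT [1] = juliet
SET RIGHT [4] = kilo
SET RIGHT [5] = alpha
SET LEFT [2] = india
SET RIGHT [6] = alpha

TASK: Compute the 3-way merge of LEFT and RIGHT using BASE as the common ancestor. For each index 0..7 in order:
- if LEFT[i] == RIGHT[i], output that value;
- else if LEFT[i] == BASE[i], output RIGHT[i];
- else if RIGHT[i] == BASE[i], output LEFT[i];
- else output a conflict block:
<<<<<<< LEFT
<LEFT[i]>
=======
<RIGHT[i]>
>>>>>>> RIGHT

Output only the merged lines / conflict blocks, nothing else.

Final LEFT:  [alpha, juliet, india, bravo, kilo, golf, bravo, charlie]
Final RIGHT: [alpha, charlie, charlie, bravo, kilo, alpha, alpha, charlie]
i=0: L=alpha R=alpha -> agree -> alpha
i=1: L=juliet, R=charlie=BASE -> take LEFT -> juliet
i=2: BASE=bravo L=india R=charlie all differ -> CONFLICT
i=3: L=bravo R=bravo -> agree -> bravo
i=4: L=kilo R=kilo -> agree -> kilo
i=5: L=golf=BASE, R=alpha -> take RIGHT -> alpha
i=6: L=bravo=BASE, R=alpha -> take RIGHT -> alpha
i=7: L=charlie R=charlie -> agree -> charlie

Answer: alpha
juliet
<<<<<<< LEFT
india
=======
charlie
>>>>>>> RIGHT
bravo
kilo
alpha
alpha
charlie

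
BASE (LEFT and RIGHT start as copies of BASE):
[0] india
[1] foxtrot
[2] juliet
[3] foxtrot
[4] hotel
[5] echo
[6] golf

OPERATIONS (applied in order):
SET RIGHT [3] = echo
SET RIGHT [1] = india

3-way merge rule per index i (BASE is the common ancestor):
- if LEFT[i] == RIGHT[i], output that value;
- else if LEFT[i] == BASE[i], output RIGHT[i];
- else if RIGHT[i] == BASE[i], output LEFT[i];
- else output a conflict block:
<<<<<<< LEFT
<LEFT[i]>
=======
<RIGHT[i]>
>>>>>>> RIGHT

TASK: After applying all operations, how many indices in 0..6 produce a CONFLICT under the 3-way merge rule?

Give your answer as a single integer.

Final LEFT:  [india, foxtrot, juliet, foxtrot, hotel, echo, golf]
Final RIGHT: [india, india, juliet, echo, hotel, echo, golf]
i=0: L=india R=india -> agree -> india
i=1: L=foxtrot=BASE, R=india -> take RIGHT -> india
i=2: L=juliet R=juliet -> agree -> juliet
i=3: L=foxtrot=BASE, R=echo -> take RIGHT -> echo
i=4: L=hotel R=hotel -> agree -> hotel
i=5: L=echo R=echo -> agree -> echo
i=6: L=golf R=golf -> agree -> golf
Conflict count: 0

Answer: 0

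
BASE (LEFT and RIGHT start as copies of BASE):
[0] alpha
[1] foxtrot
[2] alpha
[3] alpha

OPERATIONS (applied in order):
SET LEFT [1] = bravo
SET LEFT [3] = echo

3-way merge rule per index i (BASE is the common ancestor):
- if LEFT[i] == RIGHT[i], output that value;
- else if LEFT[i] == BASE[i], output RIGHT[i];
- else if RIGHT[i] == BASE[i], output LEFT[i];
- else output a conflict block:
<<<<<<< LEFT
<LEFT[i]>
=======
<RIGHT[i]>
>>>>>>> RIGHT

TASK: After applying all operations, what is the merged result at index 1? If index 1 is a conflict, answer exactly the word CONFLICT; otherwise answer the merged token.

Answer: bravo

Derivation:
Final LEFT:  [alpha, bravo, alpha, echo]
Final RIGHT: [alpha, foxtrot, alpha, alpha]
i=0: L=alpha R=alpha -> agree -> alpha
i=1: L=bravo, R=foxtrot=BASE -> take LEFT -> bravo
i=2: L=alpha R=alpha -> agree -> alpha
i=3: L=echo, R=alpha=BASE -> take LEFT -> echo
Index 1 -> bravo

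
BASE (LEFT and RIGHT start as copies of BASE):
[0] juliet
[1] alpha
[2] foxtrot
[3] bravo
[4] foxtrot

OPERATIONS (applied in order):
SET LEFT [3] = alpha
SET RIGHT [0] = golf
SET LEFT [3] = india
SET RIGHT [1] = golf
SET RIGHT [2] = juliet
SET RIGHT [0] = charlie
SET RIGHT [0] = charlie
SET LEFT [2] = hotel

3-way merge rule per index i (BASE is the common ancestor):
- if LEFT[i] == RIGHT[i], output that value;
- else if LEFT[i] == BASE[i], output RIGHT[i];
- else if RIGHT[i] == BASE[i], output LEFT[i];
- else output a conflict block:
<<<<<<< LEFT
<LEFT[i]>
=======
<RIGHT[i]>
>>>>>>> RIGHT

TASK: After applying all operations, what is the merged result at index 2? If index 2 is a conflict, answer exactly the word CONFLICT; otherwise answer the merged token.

Answer: CONFLICT

Derivation:
Final LEFT:  [juliet, alpha, hotel, india, foxtrot]
Final RIGHT: [charlie, golf, juliet, bravo, foxtrot]
i=0: L=juliet=BASE, R=charlie -> take RIGHT -> charlie
i=1: L=alpha=BASE, R=golf -> take RIGHT -> golf
i=2: BASE=foxtrot L=hotel R=juliet all differ -> CONFLICT
i=3: L=india, R=bravo=BASE -> take LEFT -> india
i=4: L=foxtrot R=foxtrot -> agree -> foxtrot
Index 2 -> CONFLICT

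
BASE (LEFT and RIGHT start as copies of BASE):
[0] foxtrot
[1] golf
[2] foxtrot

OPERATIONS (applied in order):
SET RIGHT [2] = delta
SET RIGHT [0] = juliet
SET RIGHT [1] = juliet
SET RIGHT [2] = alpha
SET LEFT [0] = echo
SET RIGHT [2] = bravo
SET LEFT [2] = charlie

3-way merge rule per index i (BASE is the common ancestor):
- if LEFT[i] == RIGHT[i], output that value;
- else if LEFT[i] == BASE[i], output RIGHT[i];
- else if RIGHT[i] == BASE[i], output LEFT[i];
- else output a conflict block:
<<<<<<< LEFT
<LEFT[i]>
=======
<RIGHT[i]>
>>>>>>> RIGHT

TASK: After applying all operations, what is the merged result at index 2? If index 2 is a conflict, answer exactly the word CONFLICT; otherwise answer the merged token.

Answer: CONFLICT

Derivation:
Final LEFT:  [echo, golf, charlie]
Final RIGHT: [juliet, juliet, bravo]
i=0: BASE=foxtrot L=echo R=juliet all differ -> CONFLICT
i=1: L=golf=BASE, R=juliet -> take RIGHT -> juliet
i=2: BASE=foxtrot L=charlie R=bravo all differ -> CONFLICT
Index 2 -> CONFLICT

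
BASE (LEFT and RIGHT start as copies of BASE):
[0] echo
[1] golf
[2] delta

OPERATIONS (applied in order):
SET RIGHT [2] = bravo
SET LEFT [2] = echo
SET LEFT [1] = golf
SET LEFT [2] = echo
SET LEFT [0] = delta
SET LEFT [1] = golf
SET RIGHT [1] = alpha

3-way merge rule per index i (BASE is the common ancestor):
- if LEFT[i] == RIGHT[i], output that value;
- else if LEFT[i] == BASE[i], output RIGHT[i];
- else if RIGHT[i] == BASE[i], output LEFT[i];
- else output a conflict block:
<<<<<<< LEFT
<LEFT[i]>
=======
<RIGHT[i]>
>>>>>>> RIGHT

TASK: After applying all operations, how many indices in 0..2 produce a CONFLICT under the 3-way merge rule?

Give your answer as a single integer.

Answer: 1

Derivation:
Final LEFT:  [delta, golf, echo]
Final RIGHT: [echo, alpha, bravo]
i=0: L=delta, R=echo=BASE -> take LEFT -> delta
i=1: L=golf=BASE, R=alpha -> take RIGHT -> alpha
i=2: BASE=delta L=echo R=bravo all differ -> CONFLICT
Conflict count: 1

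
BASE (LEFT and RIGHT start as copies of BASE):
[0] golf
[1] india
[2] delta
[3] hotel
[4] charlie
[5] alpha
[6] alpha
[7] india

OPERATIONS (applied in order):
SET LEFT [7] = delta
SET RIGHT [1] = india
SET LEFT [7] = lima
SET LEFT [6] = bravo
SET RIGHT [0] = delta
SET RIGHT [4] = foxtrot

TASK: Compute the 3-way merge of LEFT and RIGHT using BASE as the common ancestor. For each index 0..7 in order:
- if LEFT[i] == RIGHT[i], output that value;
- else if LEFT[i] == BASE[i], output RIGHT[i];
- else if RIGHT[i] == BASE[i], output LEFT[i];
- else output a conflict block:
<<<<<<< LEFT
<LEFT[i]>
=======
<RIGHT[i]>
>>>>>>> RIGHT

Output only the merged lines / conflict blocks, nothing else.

Answer: delta
india
delta
hotel
foxtrot
alpha
bravo
lima

Derivation:
Final LEFT:  [golf, india, delta, hotel, charlie, alpha, bravo, lima]
Final RIGHT: [delta, india, delta, hotel, foxtrot, alpha, alpha, india]
i=0: L=golf=BASE, R=delta -> take RIGHT -> delta
i=1: L=india R=india -> agree -> india
i=2: L=delta R=delta -> agree -> delta
i=3: L=hotel R=hotel -> agree -> hotel
i=4: L=charlie=BASE, R=foxtrot -> take RIGHT -> foxtrot
i=5: L=alpha R=alpha -> agree -> alpha
i=6: L=bravo, R=alpha=BASE -> take LEFT -> bravo
i=7: L=lima, R=india=BASE -> take LEFT -> lima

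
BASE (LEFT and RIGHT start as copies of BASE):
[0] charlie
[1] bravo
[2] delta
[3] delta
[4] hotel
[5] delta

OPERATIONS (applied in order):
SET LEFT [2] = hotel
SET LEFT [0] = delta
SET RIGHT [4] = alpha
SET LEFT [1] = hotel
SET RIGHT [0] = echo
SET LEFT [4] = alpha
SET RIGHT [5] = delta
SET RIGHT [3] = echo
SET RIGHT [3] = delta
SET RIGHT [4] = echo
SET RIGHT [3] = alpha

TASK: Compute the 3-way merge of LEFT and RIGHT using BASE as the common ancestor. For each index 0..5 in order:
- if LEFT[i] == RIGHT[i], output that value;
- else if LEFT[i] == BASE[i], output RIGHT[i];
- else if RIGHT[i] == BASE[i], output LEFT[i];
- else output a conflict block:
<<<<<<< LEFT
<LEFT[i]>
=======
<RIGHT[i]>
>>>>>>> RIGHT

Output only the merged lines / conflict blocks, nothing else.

Answer: <<<<<<< LEFT
delta
=======
echo
>>>>>>> RIGHT
hotel
hotel
alpha
<<<<<<< LEFT
alpha
=======
echo
>>>>>>> RIGHT
delta

Derivation:
Final LEFT:  [delta, hotel, hotel, delta, alpha, delta]
Final RIGHT: [echo, bravo, delta, alpha, echo, delta]
i=0: BASE=charlie L=delta R=echo all differ -> CONFLICT
i=1: L=hotel, R=bravo=BASE -> take LEFT -> hotel
i=2: L=hotel, R=delta=BASE -> take LEFT -> hotel
i=3: L=delta=BASE, R=alpha -> take RIGHT -> alpha
i=4: BASE=hotel L=alpha R=echo all differ -> CONFLICT
i=5: L=delta R=delta -> agree -> delta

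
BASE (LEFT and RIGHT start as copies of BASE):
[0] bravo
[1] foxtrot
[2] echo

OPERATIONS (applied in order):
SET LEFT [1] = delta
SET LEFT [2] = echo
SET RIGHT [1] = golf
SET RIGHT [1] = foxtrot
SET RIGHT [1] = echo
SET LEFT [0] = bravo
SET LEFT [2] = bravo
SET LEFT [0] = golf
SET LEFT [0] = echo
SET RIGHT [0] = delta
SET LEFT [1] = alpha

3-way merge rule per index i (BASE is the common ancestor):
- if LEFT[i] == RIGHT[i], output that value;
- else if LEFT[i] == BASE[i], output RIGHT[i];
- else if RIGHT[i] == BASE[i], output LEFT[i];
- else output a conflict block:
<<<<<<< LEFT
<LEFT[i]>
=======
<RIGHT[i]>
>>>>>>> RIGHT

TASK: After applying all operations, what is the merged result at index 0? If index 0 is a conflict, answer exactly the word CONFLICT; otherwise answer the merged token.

Final LEFT:  [echo, alpha, bravo]
Final RIGHT: [delta, echo, echo]
i=0: BASE=bravo L=echo R=delta all differ -> CONFLICT
i=1: BASE=foxtrot L=alpha R=echo all differ -> CONFLICT
i=2: L=bravo, R=echo=BASE -> take LEFT -> bravo
Index 0 -> CONFLICT

Answer: CONFLICT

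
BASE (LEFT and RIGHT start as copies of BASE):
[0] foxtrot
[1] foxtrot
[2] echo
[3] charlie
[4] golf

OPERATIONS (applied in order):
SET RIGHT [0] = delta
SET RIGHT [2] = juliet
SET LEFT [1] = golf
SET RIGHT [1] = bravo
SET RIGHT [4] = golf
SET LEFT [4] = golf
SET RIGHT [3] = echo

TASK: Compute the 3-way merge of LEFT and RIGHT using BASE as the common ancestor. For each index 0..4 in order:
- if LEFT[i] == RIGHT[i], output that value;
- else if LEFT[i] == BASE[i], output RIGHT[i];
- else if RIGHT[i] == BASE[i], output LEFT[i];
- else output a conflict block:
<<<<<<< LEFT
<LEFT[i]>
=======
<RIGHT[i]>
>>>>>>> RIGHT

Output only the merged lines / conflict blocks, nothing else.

Final LEFT:  [foxtrot, golf, echo, charlie, golf]
Final RIGHT: [delta, bravo, juliet, echo, golf]
i=0: L=foxtrot=BASE, R=delta -> take RIGHT -> delta
i=1: BASE=foxtrot L=golf R=bravo all differ -> CONFLICT
i=2: L=echo=BASE, R=juliet -> take RIGHT -> juliet
i=3: L=charlie=BASE, R=echo -> take RIGHT -> echo
i=4: L=golf R=golf -> agree -> golf

Answer: delta
<<<<<<< LEFT
golf
=======
bravo
>>>>>>> RIGHT
juliet
echo
golf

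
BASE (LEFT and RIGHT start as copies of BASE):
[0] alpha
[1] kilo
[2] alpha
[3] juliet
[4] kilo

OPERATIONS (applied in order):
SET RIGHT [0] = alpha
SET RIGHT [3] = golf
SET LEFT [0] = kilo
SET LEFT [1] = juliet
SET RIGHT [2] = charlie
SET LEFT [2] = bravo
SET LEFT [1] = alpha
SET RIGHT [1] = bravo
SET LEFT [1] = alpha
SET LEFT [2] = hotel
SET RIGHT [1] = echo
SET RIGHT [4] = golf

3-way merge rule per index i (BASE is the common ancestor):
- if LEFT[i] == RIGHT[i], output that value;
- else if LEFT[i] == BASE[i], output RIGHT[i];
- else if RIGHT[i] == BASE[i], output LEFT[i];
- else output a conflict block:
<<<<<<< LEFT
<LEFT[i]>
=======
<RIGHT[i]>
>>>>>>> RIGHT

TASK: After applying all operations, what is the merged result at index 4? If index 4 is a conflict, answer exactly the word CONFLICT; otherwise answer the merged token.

Final LEFT:  [kilo, alpha, hotel, juliet, kilo]
Final RIGHT: [alpha, echo, charlie, golf, golf]
i=0: L=kilo, R=alpha=BASE -> take LEFT -> kilo
i=1: BASE=kilo L=alpha R=echo all differ -> CONFLICT
i=2: BASE=alpha L=hotel R=charlie all differ -> CONFLICT
i=3: L=juliet=BASE, R=golf -> take RIGHT -> golf
i=4: L=kilo=BASE, R=golf -> take RIGHT -> golf
Index 4 -> golf

Answer: golf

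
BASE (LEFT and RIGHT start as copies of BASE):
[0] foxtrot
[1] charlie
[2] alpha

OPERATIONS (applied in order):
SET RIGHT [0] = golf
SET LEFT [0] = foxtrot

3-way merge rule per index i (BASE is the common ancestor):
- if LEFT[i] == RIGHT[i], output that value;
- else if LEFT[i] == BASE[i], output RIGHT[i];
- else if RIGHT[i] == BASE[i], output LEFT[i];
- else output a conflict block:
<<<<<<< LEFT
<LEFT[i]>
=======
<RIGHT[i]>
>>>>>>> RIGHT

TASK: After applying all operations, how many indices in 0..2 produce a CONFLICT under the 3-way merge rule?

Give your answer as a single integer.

Answer: 0

Derivation:
Final LEFT:  [foxtrot, charlie, alpha]
Final RIGHT: [golf, charlie, alpha]
i=0: L=foxtrot=BASE, R=golf -> take RIGHT -> golf
i=1: L=charlie R=charlie -> agree -> charlie
i=2: L=alpha R=alpha -> agree -> alpha
Conflict count: 0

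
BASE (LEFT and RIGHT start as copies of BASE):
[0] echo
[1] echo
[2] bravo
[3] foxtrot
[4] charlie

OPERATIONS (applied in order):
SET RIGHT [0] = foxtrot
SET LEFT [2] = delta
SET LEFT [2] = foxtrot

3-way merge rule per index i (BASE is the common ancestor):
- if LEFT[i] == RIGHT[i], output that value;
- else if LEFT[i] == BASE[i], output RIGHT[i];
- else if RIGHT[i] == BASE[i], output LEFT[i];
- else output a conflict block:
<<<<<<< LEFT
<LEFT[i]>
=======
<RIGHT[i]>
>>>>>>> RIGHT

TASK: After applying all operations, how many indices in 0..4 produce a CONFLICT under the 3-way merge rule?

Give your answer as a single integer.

Final LEFT:  [echo, echo, foxtrot, foxtrot, charlie]
Final RIGHT: [foxtrot, echo, bravo, foxtrot, charlie]
i=0: L=echo=BASE, R=foxtrot -> take RIGHT -> foxtrot
i=1: L=echo R=echo -> agree -> echo
i=2: L=foxtrot, R=bravo=BASE -> take LEFT -> foxtrot
i=3: L=foxtrot R=foxtrot -> agree -> foxtrot
i=4: L=charlie R=charlie -> agree -> charlie
Conflict count: 0

Answer: 0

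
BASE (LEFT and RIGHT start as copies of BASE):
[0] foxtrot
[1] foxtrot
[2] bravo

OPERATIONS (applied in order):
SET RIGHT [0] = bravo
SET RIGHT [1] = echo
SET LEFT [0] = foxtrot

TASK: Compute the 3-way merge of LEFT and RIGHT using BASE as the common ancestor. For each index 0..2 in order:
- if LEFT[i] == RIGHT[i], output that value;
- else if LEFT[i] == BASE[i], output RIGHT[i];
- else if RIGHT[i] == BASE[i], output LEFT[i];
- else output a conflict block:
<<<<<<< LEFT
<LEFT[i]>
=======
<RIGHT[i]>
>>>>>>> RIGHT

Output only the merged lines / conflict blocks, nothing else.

Final LEFT:  [foxtrot, foxtrot, bravo]
Final RIGHT: [bravo, echo, bravo]
i=0: L=foxtrot=BASE, R=bravo -> take RIGHT -> bravo
i=1: L=foxtrot=BASE, R=echo -> take RIGHT -> echo
i=2: L=bravo R=bravo -> agree -> bravo

Answer: bravo
echo
bravo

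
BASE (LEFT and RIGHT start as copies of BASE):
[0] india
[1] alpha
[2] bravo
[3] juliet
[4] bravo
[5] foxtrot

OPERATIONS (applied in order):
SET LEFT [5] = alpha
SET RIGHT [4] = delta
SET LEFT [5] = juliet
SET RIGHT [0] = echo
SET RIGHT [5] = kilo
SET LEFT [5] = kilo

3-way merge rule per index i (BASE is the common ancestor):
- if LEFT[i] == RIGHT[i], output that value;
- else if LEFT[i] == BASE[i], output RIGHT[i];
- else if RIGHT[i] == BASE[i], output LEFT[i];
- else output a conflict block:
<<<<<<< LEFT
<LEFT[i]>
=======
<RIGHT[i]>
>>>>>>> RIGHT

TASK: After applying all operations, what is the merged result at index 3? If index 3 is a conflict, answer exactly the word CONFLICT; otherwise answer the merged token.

Answer: juliet

Derivation:
Final LEFT:  [india, alpha, bravo, juliet, bravo, kilo]
Final RIGHT: [echo, alpha, bravo, juliet, delta, kilo]
i=0: L=india=BASE, R=echo -> take RIGHT -> echo
i=1: L=alpha R=alpha -> agree -> alpha
i=2: L=bravo R=bravo -> agree -> bravo
i=3: L=juliet R=juliet -> agree -> juliet
i=4: L=bravo=BASE, R=delta -> take RIGHT -> delta
i=5: L=kilo R=kilo -> agree -> kilo
Index 3 -> juliet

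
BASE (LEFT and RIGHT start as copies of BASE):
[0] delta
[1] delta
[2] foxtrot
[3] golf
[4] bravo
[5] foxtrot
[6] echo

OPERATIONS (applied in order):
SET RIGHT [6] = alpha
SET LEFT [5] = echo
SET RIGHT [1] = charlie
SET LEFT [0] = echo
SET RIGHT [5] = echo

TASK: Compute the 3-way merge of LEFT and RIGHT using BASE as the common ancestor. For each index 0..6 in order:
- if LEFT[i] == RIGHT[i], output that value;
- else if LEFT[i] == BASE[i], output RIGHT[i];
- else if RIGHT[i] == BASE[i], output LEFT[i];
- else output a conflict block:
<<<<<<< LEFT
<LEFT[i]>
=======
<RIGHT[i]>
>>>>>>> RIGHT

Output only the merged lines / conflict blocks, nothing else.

Answer: echo
charlie
foxtrot
golf
bravo
echo
alpha

Derivation:
Final LEFT:  [echo, delta, foxtrot, golf, bravo, echo, echo]
Final RIGHT: [delta, charlie, foxtrot, golf, bravo, echo, alpha]
i=0: L=echo, R=delta=BASE -> take LEFT -> echo
i=1: L=delta=BASE, R=charlie -> take RIGHT -> charlie
i=2: L=foxtrot R=foxtrot -> agree -> foxtrot
i=3: L=golf R=golf -> agree -> golf
i=4: L=bravo R=bravo -> agree -> bravo
i=5: L=echo R=echo -> agree -> echo
i=6: L=echo=BASE, R=alpha -> take RIGHT -> alpha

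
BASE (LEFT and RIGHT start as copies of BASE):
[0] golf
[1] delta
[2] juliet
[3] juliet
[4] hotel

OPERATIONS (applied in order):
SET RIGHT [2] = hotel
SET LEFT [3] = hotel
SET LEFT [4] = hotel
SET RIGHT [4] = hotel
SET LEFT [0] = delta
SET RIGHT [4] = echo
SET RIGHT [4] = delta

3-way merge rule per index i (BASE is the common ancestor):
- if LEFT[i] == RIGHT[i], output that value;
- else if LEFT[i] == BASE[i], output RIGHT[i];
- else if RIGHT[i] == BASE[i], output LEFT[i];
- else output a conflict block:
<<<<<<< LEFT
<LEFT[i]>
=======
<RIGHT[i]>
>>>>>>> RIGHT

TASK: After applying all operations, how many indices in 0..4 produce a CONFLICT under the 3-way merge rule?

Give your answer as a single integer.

Answer: 0

Derivation:
Final LEFT:  [delta, delta, juliet, hotel, hotel]
Final RIGHT: [golf, delta, hotel, juliet, delta]
i=0: L=delta, R=golf=BASE -> take LEFT -> delta
i=1: L=delta R=delta -> agree -> delta
i=2: L=juliet=BASE, R=hotel -> take RIGHT -> hotel
i=3: L=hotel, R=juliet=BASE -> take LEFT -> hotel
i=4: L=hotel=BASE, R=delta -> take RIGHT -> delta
Conflict count: 0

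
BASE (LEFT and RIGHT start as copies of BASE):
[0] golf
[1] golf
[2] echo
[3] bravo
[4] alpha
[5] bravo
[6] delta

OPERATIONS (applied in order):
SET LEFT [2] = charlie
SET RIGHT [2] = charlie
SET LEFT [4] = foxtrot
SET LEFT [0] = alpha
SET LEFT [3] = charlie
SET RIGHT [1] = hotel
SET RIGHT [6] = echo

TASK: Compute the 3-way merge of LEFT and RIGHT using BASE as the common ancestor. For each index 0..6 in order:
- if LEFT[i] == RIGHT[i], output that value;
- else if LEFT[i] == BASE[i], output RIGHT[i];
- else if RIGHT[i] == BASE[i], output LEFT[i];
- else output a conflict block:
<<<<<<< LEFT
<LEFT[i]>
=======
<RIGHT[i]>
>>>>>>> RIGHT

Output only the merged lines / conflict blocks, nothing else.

Final LEFT:  [alpha, golf, charlie, charlie, foxtrot, bravo, delta]
Final RIGHT: [golf, hotel, charlie, bravo, alpha, bravo, echo]
i=0: L=alpha, R=golf=BASE -> take LEFT -> alpha
i=1: L=golf=BASE, R=hotel -> take RIGHT -> hotel
i=2: L=charlie R=charlie -> agree -> charlie
i=3: L=charlie, R=bravo=BASE -> take LEFT -> charlie
i=4: L=foxtrot, R=alpha=BASE -> take LEFT -> foxtrot
i=5: L=bravo R=bravo -> agree -> bravo
i=6: L=delta=BASE, R=echo -> take RIGHT -> echo

Answer: alpha
hotel
charlie
charlie
foxtrot
bravo
echo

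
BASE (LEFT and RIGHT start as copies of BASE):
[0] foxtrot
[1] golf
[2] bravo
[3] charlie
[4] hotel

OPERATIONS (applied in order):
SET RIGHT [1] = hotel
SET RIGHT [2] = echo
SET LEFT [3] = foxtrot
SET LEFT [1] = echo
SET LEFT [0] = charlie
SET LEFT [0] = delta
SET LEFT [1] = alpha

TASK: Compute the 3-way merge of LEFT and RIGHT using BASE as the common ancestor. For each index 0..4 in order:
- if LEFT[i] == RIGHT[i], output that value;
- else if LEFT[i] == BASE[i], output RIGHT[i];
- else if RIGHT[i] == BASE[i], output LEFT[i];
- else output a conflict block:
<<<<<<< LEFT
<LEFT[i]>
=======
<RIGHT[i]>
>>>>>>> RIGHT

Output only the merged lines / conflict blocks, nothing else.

Answer: delta
<<<<<<< LEFT
alpha
=======
hotel
>>>>>>> RIGHT
echo
foxtrot
hotel

Derivation:
Final LEFT:  [delta, alpha, bravo, foxtrot, hotel]
Final RIGHT: [foxtrot, hotel, echo, charlie, hotel]
i=0: L=delta, R=foxtrot=BASE -> take LEFT -> delta
i=1: BASE=golf L=alpha R=hotel all differ -> CONFLICT
i=2: L=bravo=BASE, R=echo -> take RIGHT -> echo
i=3: L=foxtrot, R=charlie=BASE -> take LEFT -> foxtrot
i=4: L=hotel R=hotel -> agree -> hotel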